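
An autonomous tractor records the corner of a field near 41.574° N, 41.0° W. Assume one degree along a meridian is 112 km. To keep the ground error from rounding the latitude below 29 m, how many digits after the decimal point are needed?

4 decimal places

One degree of latitude covers 112000 m.
Rounding to N decimal places gives at most 0.5 × 10⁻ᴺ degrees of error, i.e. 0.5 × 10⁻ᴺ × 112000 m.
Setting 56000 × 10⁻ᴺ ≤ 29 gives 10ᴺ ≥ 1931, i.e. N ≥ 3.29.
So 4 decimal places suffice (5.6 m); 3 would allow up to 56 m.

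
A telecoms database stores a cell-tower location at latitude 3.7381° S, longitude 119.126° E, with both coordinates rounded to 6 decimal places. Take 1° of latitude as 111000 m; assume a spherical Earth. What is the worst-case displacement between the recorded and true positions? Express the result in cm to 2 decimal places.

Rounding to 6 decimal places leaves each coordinate within ±5e-07° of the true value.
Latitude error → 5e-07 × 111000 = 0.0555 m along the meridian.
Longitude error → 5e-07 × 111000 × cos 3.7381° = 5e-07 × 111000 × 0.9979 ≈ 0.0553819 m.
The two errors are perpendicular, so the maximum displacement is √(0.0555² + 0.0553819²) ≈ 0.0784054 m.
That is 0.0784054 m = 7.8405 cm.

7.84 cm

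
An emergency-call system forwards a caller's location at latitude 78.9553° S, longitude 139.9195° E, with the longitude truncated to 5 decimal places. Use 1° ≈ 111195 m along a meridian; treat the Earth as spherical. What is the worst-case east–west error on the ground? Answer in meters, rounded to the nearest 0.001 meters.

0.213 meters

Truncating at 5 decimal places can drop up to a full unit in the last place, so the longitude may be off by as much as 1e-05°.
At latitude 78.9553° a degree of longitude spans 111195 m × cos 78.9553° = 111195 × 0.1916 ≈ 21302.2 m.
Maximum E–W displacement: 1e-05 × 21302.2 = 0.213022 m.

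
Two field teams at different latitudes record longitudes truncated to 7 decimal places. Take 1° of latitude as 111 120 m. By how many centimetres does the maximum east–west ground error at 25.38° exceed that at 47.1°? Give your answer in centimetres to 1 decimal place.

0.2 centimetres

Truncating at 7 decimal places can drop up to a full unit in the last place, so the longitude may be off by as much as 1e-07°.
Error at 25.38° = 1e-07° × 111120 × cos 25.38° ≈ 0.011112 × 0.9035 = 0.01004 m.
At 47.1°: 1e-07° × 111120 × cos 47.1° = 1e-07 × 111120 × 0.6807 ≈ 0.0075642 m.
So the lower-latitude error exceeds the higher by 0.01004 − 0.0075642 = 0.0024754 m.
That is 0.00247535 m = 0.24754 cm.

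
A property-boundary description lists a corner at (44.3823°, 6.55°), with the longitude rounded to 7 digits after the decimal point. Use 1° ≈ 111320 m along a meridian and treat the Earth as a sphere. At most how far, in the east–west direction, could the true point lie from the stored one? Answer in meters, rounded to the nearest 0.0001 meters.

Rounding to 7 decimal places leaves the longitude within ±5e-08° of the true value.
One degree of longitude at 44.3823° is 111320 × cos 44.3823° ≈ 111320 × 0.7147 = 79559.2 m.
Maximum E–W displacement: 5e-08 × 79559.2 = 0.00397796 m.

0.0040 meters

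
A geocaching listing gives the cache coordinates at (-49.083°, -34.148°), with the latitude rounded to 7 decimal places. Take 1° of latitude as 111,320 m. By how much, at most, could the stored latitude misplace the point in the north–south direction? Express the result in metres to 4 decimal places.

0.0056 metres

Rounding to 7 decimal places leaves the latitude within ±5e-08° of the true value.
Along the meridian that is 5e-08° × 111320 m/° = 0.005566 m.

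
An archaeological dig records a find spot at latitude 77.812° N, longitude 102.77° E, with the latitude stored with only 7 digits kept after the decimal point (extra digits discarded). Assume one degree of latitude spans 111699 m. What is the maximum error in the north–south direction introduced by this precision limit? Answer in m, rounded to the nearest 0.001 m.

Truncating at 7 decimal places can drop up to a full unit in the last place, so the latitude may be off by as much as 1e-07°.
So the N–S error is at most 1e-07 × 111699 = 0.0111699 m.

0.011 m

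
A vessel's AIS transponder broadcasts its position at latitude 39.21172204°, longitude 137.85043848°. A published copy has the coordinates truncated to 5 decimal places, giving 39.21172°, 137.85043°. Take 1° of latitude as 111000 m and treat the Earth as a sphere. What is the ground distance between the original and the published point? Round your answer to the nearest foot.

3 feet

The latitude changed by +0.00000204° and the longitude by +0.00000848°.
N–S: 0.00000204° × 111000 m/° = 0.22644 m.
E–W at 39.2117°: 0.00000848° × 111000 × cos 39.2117° = 0.00000848 × 111000 × 0.7748 ≈ 0.729318 m.
Distance: √(0.22644² + 0.729318²) ≈ 0.763662 m.
In feet: 0.763662 m ÷ 0.3048 ≈ 2.5055 ft.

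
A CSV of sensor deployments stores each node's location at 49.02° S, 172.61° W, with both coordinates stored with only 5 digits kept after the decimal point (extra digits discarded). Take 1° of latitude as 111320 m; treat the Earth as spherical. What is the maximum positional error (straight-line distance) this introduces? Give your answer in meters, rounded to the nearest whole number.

Truncating at 5 decimal places can drop up to a full unit in the last place, so each coordinate may be off by as much as 1e-05°.
N–S: 1e-05° × 111320 m/° = 1.1132 m.
East–west component at 49.02°: 1e-05° × 111320 × cos 49.02° ≈ 1e-05 × 73003.2 ≈ 0.730032 m.
The two errors are perpendicular, so the maximum displacement is √(1.1132² + 0.730032²) ≈ 1.33123 m.

1 meters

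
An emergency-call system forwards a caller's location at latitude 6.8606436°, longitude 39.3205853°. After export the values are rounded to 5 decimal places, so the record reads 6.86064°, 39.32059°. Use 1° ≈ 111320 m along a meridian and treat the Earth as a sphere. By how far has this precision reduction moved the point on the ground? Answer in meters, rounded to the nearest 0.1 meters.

Δlat = 6.8606436 − 6.86064 = +0.0000036°; Δlon = 39.3205853 − 39.32059 = -0.0000047°.
N–S: 0.0000036° × 111320 m/° = 0.400752 m.
East–west at this latitude: -0.0000047° × 111320 × cos 6.86064° ≈ -0.0000047 × 110523 = -0.519458 m.
Hypotenuse of the two orthogonal shifts: √(0.400752² + 0.519458²) = 0.656078 m.

0.7 meters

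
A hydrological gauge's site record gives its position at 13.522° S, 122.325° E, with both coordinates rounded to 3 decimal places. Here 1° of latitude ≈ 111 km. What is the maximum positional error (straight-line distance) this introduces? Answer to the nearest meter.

77 meters

Rounding to 3 decimal places leaves each coordinate within ±0.0005° of the true value.
North–south component: 0.0005° × 111000 = 55.5 m.
Longitude error → 0.0005 × 111000 × cos 13.522° = 0.0005 × 111000 × 0.9723 ≈ 53.9616 m.
Combining orthogonally: (55.5² + 53.9616²)^½ ≈ 77.4086 m.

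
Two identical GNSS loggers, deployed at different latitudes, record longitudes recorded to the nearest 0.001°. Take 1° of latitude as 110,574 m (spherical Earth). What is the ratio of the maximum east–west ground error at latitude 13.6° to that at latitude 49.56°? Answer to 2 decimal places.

1.50

Rounding to 3 decimal places leaves the longitude within ±0.0005° of the true value.
Error at 13.6° = 0.0005° × 110574 × cos 13.6° ≈ 55.287 × 0.9720 = 53.737 m.
At 49.56°: 0.0005° × 110574 × cos 49.56° = 0.0005 × 110574 × 0.6487 ≈ 35.862 m.
Ratio: 53.737 / 35.862 = cos 13.6° / cos 49.56° ≈ 1.4984.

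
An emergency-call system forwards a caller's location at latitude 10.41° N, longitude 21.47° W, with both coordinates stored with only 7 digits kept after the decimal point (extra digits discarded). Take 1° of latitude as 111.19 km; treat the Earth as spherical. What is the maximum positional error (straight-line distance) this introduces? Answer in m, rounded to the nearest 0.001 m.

Truncating at 7 decimal places can drop up to a full unit in the last place, so each coordinate may be off by as much as 1e-07°.
North–south component: 1e-07° × 111190 = 0.011119 m.
E–W at 10.41°: 1e-07° × 111190 × cos 10.41° = 1e-07 × 111190 × 0.9835 ≈ 0.010936 m.
Worst case both components are at the extreme and orthogonal: √(0.011119² + 0.010936²) ≈ 0.0155958 m.

0.016 m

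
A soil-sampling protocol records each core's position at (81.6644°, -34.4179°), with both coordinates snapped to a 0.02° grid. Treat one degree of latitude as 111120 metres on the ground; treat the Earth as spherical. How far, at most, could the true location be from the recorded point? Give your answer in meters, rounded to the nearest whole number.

With a 0.02° grid the true value lies within half a step, ±0.02°/2 = ±0.01°, of the stored one.
North–south component: 0.01° × 111120 = 1111.2 m.
East–west component at 81.6644°: 0.01° × 111120 × cos 81.6644° ≈ 0.01 × 16109.2 ≈ 161.092 m.
The two errors are perpendicular, so the maximum displacement is √(1111.2² + 161.092²) ≈ 1122.82 m.

1123 meters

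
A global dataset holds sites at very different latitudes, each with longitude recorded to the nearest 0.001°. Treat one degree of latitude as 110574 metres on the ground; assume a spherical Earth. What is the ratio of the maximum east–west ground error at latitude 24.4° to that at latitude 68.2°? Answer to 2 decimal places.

2.45

Rounding to 3 decimal places leaves the longitude within ±0.0005° of the true value.
Error at 24.4° = 0.0005° × 110574 × cos 24.4° ≈ 55.287 × 0.9107 = 50.349 m.
Error at 68.2° = 0.0005° × 110574 × cos 68.2° ≈ 55.287 × 0.3714 = 20.532 m.
The ratio reduces to cos 24.4° / cos 68.2° = 0.9107/0.3714 ≈ 2.4522.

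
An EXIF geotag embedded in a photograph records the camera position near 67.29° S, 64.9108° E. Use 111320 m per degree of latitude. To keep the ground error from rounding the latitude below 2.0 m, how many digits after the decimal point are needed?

5 decimal places

One degree of latitude covers 111320 m.
Rounding to N decimal places gives at most 0.5 × 10⁻ᴺ degrees of error, i.e. 0.5 × 10⁻ᴺ × 111320 m.
Need 0.5 × 111320 × 10⁻ᴺ ≤ 2.0 → 10⁻ᴺ ≤ 3.593e-05, so N ≥ 4.44.
So 5 decimal places suffice (0.557 m); 4 would allow up to 5.57 m.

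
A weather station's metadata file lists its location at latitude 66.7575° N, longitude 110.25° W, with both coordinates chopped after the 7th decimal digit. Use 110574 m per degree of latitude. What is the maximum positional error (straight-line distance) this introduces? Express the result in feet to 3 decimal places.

0.039 feet

Truncating at 7 decimal places can drop up to a full unit in the last place, so each coordinate may be off by as much as 1e-07°.
North–south component: 1e-07° × 110574 = 0.0110574 m.
E–W at 66.7575°: 1e-07° × 110574 × cos 66.7575° = 1e-07 × 110574 × 0.3946 ≈ 0.00436351 m.
Combining orthogonally: (0.0110574² + 0.00436351²)^½ ≈ 0.0118872 m.
In feet: 0.0118872 m ÷ 0.3048 ≈ 0.039 ft.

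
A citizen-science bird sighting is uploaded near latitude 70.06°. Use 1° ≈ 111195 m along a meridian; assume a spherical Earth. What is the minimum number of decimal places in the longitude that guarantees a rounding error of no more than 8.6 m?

4

At 70.06° one degree of longitude covers 111195 × cos 70.06° ≈ 111195 × 0.3410 ≈ 37921.5 m.
With N decimal places the half-ulp bound is 0.5·10⁻ᴺ°, or 0.5·10⁻ᴺ × 37921.5 m on the ground.
Need 0.5 × 37921.5 × 10⁻ᴺ ≤ 8.6 → 10⁻ᴺ ≤ 4.536e-04, so N ≥ 3.34.
So 4 decimal places suffice (1.9 m); 3 would allow up to 19 m.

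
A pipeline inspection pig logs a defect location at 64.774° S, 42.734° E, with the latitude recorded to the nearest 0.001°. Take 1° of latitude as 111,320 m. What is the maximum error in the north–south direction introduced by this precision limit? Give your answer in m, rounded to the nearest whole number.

56 m

Rounding to 3 decimal places leaves the latitude within ±0.0005° of the true value.
North–south distance: 0.0005° × 111320 m/° = 55.66 m.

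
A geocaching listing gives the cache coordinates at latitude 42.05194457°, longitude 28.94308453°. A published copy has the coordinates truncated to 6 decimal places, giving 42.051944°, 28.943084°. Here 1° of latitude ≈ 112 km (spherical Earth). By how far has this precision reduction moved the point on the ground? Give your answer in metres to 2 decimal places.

0.08 metres

The latitude changed by +0.00000057° and the longitude by +0.00000053°.
North–south shift: 0.00000057 × 112000 = 0.06384 m.
E–W at 42.0519°: 0.00000053° × 112000 × cos 42.0519° = 0.00000053 × 112000 × 0.7425 ≈ 0.044077 m.
Combined displacement = (0.06384² + 0.044077²)^½ ≈ 0.0775779 m.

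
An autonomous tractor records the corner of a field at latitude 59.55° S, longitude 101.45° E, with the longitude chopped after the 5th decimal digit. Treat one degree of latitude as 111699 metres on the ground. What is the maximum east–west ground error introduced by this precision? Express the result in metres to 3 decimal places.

Truncating at 5 decimal places can drop up to a full unit in the last place, so the longitude may be off by as much as 1e-05°.
Parallels shrink by cos φ, so at 59.55° a degree of longitude is 111699 × 0.5068 ≈ 56607.5 m.
So at most 1e-05° × 56607.5 ≈ 0.566075 m east–west.

0.566 metres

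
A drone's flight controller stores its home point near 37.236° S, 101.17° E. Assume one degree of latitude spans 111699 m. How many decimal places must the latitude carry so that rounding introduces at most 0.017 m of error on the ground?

One degree of latitude covers 111699 m.
N decimal places → at most half a unit in the last place, 0.5 × 10⁻ᴺ° = 111699/2 × 10⁻ᴺ m.
Setting 55849.5 × 10⁻ᴺ ≤ 0.017 gives 10ᴺ ≥ 3.285e+06, i.e. N ≥ 6.52.
So 7 decimal places suffice (0.00558 m); 6 would allow up to 0.0558 m.

7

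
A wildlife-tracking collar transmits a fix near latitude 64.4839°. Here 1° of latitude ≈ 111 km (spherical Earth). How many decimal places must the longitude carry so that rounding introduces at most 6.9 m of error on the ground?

At 64.4839° one degree of longitude covers 111000 × cos 64.4839° ≈ 111000 × 0.4308 ≈ 47814.9 m.
Rounding to N decimal places gives at most 0.5 × 10⁻ᴺ degrees of error, i.e. 0.5 × 10⁻ᴺ × 47814.9 m.
Setting 23907.4 × 10⁻ᴺ ≤ 6.9 gives 10ᴺ ≥ 3465, i.e. N ≥ 3.54.
N = 3 would give 23.9 m (too coarse); N = 4 gives 2.39 m ≤ 6.9 m.

4 decimal places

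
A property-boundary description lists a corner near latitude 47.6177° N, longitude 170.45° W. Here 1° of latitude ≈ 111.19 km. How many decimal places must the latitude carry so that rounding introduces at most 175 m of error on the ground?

One degree of latitude covers 111190 m.
With N decimal places the half-ulp bound is 0.5·10⁻ᴺ°, or 0.5·10⁻ᴺ × 111190 m on the ground.
Need 0.5 × 111190 × 10⁻ᴺ ≤ 175 → 10⁻ᴺ ≤ 3.148e-03, so N ≥ 2.50.
So 3 decimal places suffice (55.6 m); 2 would allow up to 556 m.

3 decimal places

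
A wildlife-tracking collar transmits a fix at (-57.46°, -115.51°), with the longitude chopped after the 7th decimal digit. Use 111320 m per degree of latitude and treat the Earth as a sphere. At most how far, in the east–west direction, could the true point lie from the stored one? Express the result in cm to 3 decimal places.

0.599 cm

Truncating at 7 decimal places can drop up to a full unit in the last place, so the longitude may be off by as much as 1e-07°.
One degree of longitude at 57.46° is 111320 × cos 57.46° ≈ 111320 × 0.5379 = 59877.7 m.
So at most 1e-07° × 59877.7 ≈ 0.00598777 m east–west.
That is 0.00598777 m = 0.59878 cm.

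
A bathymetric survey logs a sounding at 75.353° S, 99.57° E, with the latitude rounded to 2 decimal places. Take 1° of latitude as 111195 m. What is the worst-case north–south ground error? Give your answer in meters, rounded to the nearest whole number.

Rounding to 2 decimal places leaves the latitude within ±0.005° of the true value.
North–south distance: 0.005° × 111195 m/° = 555.975 m.

556 meters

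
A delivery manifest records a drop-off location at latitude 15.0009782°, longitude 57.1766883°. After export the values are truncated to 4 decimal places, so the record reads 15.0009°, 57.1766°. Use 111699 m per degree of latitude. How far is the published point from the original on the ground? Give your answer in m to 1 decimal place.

12.9 m

Δlat = 15.0009782 − 15.0009 = +0.0000782°; Δlon = 57.1766883 − 57.1766 = +0.0000883°.
North–south shift: 0.0000782 × 111699 = 8.73486 m.
East–west at this latitude: 0.0000883° × 111699 × cos 15.0009° ≈ 0.0000883 × 107892 = 9.52691 m.
Distance: √(8.73486² + 9.52691²) ≈ 12.9252 m.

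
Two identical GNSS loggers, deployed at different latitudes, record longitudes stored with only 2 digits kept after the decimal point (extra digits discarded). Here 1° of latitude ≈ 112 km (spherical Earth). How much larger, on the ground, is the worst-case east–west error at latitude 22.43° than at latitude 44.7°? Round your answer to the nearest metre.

Truncating at 2 decimal places can drop up to a full unit in the last place, so the longitude may be off by as much as 0.01°.
At 22.43°: 0.01° × 112000 × cos 22.43° = 0.01 × 112000 × 0.9243 ≈ 1035.3 m.
Error at 44.7° = 0.01° × 112000 × cos 44.7° ≈ 1120 × 0.7108 = 796.1 m.
So the lower-latitude error exceeds the higher by 1035.3 − 796.1 = 239.17 m.

239 metres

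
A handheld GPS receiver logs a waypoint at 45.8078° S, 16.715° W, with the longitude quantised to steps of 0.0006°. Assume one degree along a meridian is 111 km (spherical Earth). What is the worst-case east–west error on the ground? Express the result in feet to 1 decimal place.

76.2 feet

With a 0.0006° grid the true value lies within half a step, ±0.0006°/2 = ±0.0003°, of the stored one.
One degree of longitude at 45.8078° is 111000 × cos 45.8078° ≈ 111000 × 0.6971 = 77374.5 m.
Maximum E–W displacement: 0.0003 × 77374.5 = 23.2123 m.
In feet: 23.2123 m ÷ 0.3048 ≈ 76.156 ft.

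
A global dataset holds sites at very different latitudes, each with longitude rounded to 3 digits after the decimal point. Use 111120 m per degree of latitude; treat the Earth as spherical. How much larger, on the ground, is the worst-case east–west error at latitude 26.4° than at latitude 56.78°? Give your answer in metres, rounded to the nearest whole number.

Rounding to 3 decimal places leaves the longitude within ±0.0005° of the true value.
Error at 26.4° = 0.0005° × 111120 × cos 26.4° ≈ 55.56 × 0.8957 = 49.766 m.
Error at 56.78° = 0.0005° × 111120 × cos 56.78° ≈ 55.56 × 0.5479 = 30.439 m.
So the lower-latitude error exceeds the higher by 49.766 − 30.439 = 19.327 m.

19 metres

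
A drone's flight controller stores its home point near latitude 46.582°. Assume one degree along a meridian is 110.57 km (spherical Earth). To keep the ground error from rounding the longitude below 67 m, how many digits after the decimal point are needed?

At 46.582° one degree of longitude covers 110570 × cos 46.582° ≈ 110570 × 0.6873 ≈ 75996.5 m.
Rounding to N decimal places gives at most 0.5 × 10⁻ᴺ degrees of error, i.e. 0.5 × 10⁻ᴺ × 75996.5 m.
Setting 37998.3 × 10⁻ᴺ ≤ 67 gives 10ᴺ ≥ 567.1, i.e. N ≥ 2.75.
So 3 decimal places suffice (38 m); 2 would allow up to 380 m.

3 decimal places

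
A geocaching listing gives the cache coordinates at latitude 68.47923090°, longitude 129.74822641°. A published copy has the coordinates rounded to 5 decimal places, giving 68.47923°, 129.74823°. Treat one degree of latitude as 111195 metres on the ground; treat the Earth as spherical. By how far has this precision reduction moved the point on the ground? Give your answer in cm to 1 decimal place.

17.7 cm

Δlat = 68.47923090 − 68.47923 = +0.00000090°; Δlon = 129.74822641 − 129.74823 = -0.00000359°.
North–south shift: 0.00000090 × 111195 = 0.100076 m.
East–west at this latitude: -0.00000359° × 111195 × cos 68.4792° ≈ -0.00000359 × 40790.6 = -0.146438 m.
Hypotenuse of the two orthogonal shifts: √(0.100076² + 0.146438²) = 0.177368 m.
That is 0.177368 m = 17.737 cm.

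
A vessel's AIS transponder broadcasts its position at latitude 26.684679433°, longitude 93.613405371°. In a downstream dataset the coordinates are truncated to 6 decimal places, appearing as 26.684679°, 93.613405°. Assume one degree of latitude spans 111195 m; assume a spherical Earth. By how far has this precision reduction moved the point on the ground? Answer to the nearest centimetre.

The latitude changed by +0.000000433° and the longitude by +0.000000371°.
N–S: 0.000000433° × 111195 m/° = 0.0481474 m.
E–W at 26.6847°: 0.000000371° × 111195 × cos 26.6847° = 0.000000371 × 111195 × 0.8935 ≈ 0.0368595 m.
Distance: √(0.0481474² + 0.0368595²) ≈ 0.0606366 m.
That is 0.0606366 m = 6.0637 cm.

6 centimetres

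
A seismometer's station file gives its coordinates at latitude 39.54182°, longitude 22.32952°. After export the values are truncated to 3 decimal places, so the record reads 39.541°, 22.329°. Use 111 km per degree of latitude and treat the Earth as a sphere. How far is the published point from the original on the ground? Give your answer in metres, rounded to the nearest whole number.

101 metres

The latitude changed by +0.00082° and the longitude by +0.00052°.
N–S: 0.00082° × 111000 m/° = 91.02 m.
E–W at 39.541°: 0.00052° × 111000 × cos 39.541° = 0.00052 × 111000 × 0.7712 ≈ 44.5119 m.
Distance: √(91.02² + 44.5119²) ≈ 101.321 m.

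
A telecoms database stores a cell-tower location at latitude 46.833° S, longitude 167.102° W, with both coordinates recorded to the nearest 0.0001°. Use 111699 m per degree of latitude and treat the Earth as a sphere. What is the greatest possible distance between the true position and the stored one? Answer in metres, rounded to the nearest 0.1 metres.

Rounding to 4 decimal places leaves each coordinate within ±5e-05° of the true value.
North–south component: 5e-05° × 111699 = 5.58495 m.
Longitude error → 5e-05 × 111699 × cos 46.833° = 5e-05 × 111699 × 0.6841 ≈ 3.82082 m.
The two errors are perpendicular, so the maximum displacement is √(5.58495² + 3.82082²) ≈ 6.76685 m.

6.8 metres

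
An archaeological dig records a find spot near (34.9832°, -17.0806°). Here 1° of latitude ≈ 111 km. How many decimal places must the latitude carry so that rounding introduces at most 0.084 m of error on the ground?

6 decimal places

One degree of latitude covers 111000 m.
N decimal places → at most half a unit in the last place, 0.5 × 10⁻ᴺ° = 111000/2 × 10⁻ᴺ m.
Setting 55500 × 10⁻ᴺ ≤ 0.084 gives 10ᴺ ≥ 6.607e+05, i.e. N ≥ 5.82.
So 6 decimal places suffice (0.0555 m); 5 would allow up to 0.555 m.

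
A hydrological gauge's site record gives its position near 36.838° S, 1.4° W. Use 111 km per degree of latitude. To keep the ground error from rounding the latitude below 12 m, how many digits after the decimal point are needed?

4 decimal places

One degree of latitude covers 111000 m.
Rounding to N decimal places gives at most 0.5 × 10⁻ᴺ degrees of error, i.e. 0.5 × 10⁻ᴺ × 111000 m.
Need 0.5 × 111000 × 10⁻ᴺ ≤ 12 → 10⁻ᴺ ≤ 2.162e-04, so N ≥ 3.67.
So 4 decimal places suffice (5.55 m); 3 would allow up to 55.5 m.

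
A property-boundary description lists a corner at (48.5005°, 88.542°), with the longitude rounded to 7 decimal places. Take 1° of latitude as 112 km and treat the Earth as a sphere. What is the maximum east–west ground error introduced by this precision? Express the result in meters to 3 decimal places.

Rounding to 7 decimal places leaves the longitude within ±5e-08° of the true value.
At latitude 48.5005° a degree of longitude spans 112000 m × cos 48.5005° = 112000 × 0.6626 ≈ 74212.7 m.
East–west error: 5e-08° × 74212.7 m/° ≈ 0.00371064 m.

0.004 meters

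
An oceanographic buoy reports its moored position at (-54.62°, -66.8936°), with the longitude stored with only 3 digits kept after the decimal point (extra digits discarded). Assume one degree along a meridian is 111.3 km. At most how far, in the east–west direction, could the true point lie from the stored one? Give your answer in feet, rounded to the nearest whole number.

Truncating at 3 decimal places can drop up to a full unit in the last place, so the longitude may be off by as much as 0.001°.
At latitude 54.62° a degree of longitude spans 111300 m × cos 54.62° = 111300 × 0.5790 ≈ 64442.3 m.
So at most 0.001° × 64442.3 ≈ 64.4423 m east–west.
Converting: 64.4423 m × 3.2808 ft/m ≈ 211.42 ft.

211 feet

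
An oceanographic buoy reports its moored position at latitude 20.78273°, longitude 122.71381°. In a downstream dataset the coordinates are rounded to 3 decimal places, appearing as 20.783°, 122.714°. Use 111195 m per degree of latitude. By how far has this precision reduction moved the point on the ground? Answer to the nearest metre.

36 metres

Δlat = 20.78273 − 20.783 = -0.00027°; Δlon = 122.71381 − 122.714 = -0.00019°.
North–south shift: -0.00027 × 111195 = -30.0227 m.
E–W at 20.783°: -0.00019° × 111195 × cos 20.783° = -0.00019 × 111195 × 0.9349 ≈ -19.7523 m.
Hypotenuse of the two orthogonal shifts: √(30.0227² + 19.7523²) = 35.9376 m.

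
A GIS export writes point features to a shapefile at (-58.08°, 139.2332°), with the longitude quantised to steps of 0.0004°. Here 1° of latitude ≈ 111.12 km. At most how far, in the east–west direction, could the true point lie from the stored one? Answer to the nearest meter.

With a 0.0004° grid the true value lies within half a step, ±0.0004°/2 = ±0.0002°, of the stored one.
At latitude 58.08° a degree of longitude spans 111120 m × cos 58.08° = 111120 × 0.5287 ≈ 58753 m.
Maximum E–W displacement: 0.0002 × 58753 = 11.7506 m.

12 meters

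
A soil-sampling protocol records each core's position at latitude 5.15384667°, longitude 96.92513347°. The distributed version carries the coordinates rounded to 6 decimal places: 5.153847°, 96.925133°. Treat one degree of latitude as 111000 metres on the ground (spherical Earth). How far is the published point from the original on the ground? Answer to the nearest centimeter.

6 centimeters

The latitude changed by -0.00000033° and the longitude by +0.00000047°.
N–S: -0.00000033° × 111000 m/° = -0.03663 m.
East–west at this latitude: 0.00000047° × 111000 × cos 5.15385° ≈ 0.00000047 × 110551 = 0.0519591 m.
Hypotenuse of the two orthogonal shifts: √(0.03663² + 0.0519591²) = 0.0635728 m.
That is 0.0635728 m = 6.3573 cm.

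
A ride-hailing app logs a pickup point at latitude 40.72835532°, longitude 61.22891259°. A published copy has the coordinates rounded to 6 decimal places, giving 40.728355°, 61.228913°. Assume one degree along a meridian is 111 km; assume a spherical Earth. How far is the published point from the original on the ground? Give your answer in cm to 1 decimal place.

5.0 cm

The latitude changed by +0.00000032° and the longitude by -0.00000041°.
N–S: 0.00000032° × 111000 m/° = 0.03552 m.
East–west at this latitude: -0.00000041° × 111000 × cos 40.7284° ≈ -0.00000041 × 84117.1 = -0.034488 m.
Distance: √(0.03552² + 0.034488²) ≈ 0.0495085 m.
That is 0.0495085 m = 4.9509 cm.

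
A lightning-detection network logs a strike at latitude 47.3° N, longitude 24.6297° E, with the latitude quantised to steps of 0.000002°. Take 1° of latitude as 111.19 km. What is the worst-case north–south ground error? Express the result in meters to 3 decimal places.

0.111 meters

With a 0.000002° grid the true value lies within half a step, ±0.000002°/2 = ±1e-06°, of the stored one.
North–south distance: 1e-06° × 111190 m/° = 0.11119 m.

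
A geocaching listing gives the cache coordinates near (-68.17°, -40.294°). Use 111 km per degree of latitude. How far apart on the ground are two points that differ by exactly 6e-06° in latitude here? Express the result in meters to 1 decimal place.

0.7 meters

Along a meridian 6e-06° is 6e-06 × 111000 = 0.666 m.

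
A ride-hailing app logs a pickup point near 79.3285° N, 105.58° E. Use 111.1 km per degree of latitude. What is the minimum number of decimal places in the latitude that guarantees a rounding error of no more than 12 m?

One degree of latitude covers 111100 m.
With N decimal places the half-ulp bound is 0.5·10⁻ᴺ°, or 0.5·10⁻ᴺ × 111100 m on the ground.
Need 0.5 × 111100 × 10⁻ᴺ ≤ 12 → 10⁻ᴺ ≤ 2.160e-04, so N ≥ 3.67.
So 4 decimal places suffice (5.56 m); 3 would allow up to 55.6 m.

4 decimal places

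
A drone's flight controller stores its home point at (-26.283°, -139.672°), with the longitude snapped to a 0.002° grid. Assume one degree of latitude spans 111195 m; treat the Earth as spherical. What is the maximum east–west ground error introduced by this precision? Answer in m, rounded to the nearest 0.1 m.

With a 0.002° grid the true value lies within half a step, ±0.002°/2 = ±0.001°, of the stored one.
One degree of longitude at 26.283° is 111195 × cos 26.283° ≈ 111195 × 0.8966 = 99699.4 m.
Maximum E–W displacement: 0.001 × 99699.4 = 99.6994 m.

99.7 m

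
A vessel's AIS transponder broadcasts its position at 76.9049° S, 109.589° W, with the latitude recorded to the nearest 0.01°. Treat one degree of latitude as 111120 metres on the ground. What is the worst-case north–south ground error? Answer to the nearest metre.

Rounding to 2 decimal places leaves the latitude within ±0.005° of the true value.
North–south distance: 0.005° × 111120 m/° = 555.6 m.

556 metres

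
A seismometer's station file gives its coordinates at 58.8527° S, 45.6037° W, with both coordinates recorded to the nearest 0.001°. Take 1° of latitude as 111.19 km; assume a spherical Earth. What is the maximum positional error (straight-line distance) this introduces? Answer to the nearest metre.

Rounding to 3 decimal places leaves each coordinate within ±0.0005° of the true value.
Latitude error → 0.0005 × 111190 = 55.595 m along the meridian.
Longitude error → 0.0005 × 111190 × cos 58.8527° = 0.0005 × 111190 × 0.5172 ≈ 28.756 m.
The two errors are perpendicular, so the maximum displacement is √(55.595² + 28.756²) ≈ 62.5916 m.

63 metres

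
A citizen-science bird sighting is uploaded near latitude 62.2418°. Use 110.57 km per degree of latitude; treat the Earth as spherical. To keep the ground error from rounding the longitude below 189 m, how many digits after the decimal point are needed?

At 62.2418° one degree of longitude covers 110570 × cos 62.2418° ≈ 110570 × 0.4657 ≈ 51497 m.
N decimal places → at most half a unit in the last place, 0.5 × 10⁻ᴺ° = 51497/2 × 10⁻ᴺ m.
Need 0.5 × 51497 × 10⁻ᴺ ≤ 189 → 10⁻ᴺ ≤ 7.340e-03, so N ≥ 2.13.
So 3 decimal places suffice (25.7 m); 2 would allow up to 257 m.

3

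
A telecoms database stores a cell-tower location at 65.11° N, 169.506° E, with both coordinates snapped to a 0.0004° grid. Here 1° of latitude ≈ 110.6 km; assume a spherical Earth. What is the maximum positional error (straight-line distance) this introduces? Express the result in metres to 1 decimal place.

With a 0.0004° grid the true value lies within half a step, ±0.0004°/2 = ±0.0002°, of the stored one.
North–south component: 0.0002° × 110600 = 22.12 m.
Longitude error → 0.0002 × 110600 × cos 65.11° = 0.0002 × 110600 × 0.4209 ≈ 9.30981 m.
Combining orthogonally: (22.12² + 9.30981²)^½ ≈ 23.9993 m.

24.0 metres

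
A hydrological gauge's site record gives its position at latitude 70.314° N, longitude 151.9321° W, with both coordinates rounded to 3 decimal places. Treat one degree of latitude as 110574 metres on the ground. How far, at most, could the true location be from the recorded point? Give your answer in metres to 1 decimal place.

58.3 metres

Rounding to 3 decimal places leaves each coordinate within ±0.0005° of the true value.
Latitude error → 0.0005 × 110574 = 55.287 m along the meridian.
Longitude error → 0.0005 × 110574 × cos 70.314° = 0.0005 × 110574 × 0.3369 ≈ 18.6243 m.
The two errors are perpendicular, so the maximum displacement is √(55.287² + 18.6243²) ≈ 58.3397 m.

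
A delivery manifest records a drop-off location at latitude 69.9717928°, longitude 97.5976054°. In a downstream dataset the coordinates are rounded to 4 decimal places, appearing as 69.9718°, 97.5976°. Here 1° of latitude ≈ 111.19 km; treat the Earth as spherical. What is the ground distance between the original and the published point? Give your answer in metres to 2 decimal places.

0.83 metres

Δlat = 69.9717928 − 69.9718 = -0.0000072°; Δlon = 97.5976054 − 97.5976 = +0.0000054°.
North–south shift: -0.0000072 × 111190 = -0.800568 m.
E–W at 69.9718°: 0.0000054° × 111190 × cos 69.9718° = 0.0000054 × 111190 × 0.3425 ≈ 0.205635 m.
Distance: √(0.800568² + 0.205635²) ≈ 0.826556 m.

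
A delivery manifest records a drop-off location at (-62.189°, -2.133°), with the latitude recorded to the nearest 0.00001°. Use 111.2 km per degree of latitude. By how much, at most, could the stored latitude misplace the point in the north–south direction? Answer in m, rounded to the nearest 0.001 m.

Rounding to 5 decimal places leaves the latitude within ±5e-06° of the true value.
Along the meridian that is 5e-06° × 111200 m/° = 0.556 m.

0.556 m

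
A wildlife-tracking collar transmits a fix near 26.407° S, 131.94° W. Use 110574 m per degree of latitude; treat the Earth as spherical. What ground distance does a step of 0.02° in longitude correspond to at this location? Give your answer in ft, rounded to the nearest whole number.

0.02° of longitude at 26.407° is 0.02 × 110574 × cos 26.407° ≈ 0.02 × 99036.4 = 1980.73 m.
In feet: 1980.73 m ÷ 0.3048 ≈ 6498.5 ft.

6498 ft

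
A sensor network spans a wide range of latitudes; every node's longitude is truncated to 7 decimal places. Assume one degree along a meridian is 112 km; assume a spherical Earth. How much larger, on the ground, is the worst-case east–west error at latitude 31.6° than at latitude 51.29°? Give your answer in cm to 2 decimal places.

0.25 cm

Truncating at 7 decimal places can drop up to a full unit in the last place, so the longitude may be off by as much as 1e-07°.
At 31.6°: 1e-07° × 112000 × cos 31.6° = 1e-07 × 112000 × 0.8517 ≈ 0.0095393 m.
Error at 51.29° = 1e-07° × 112000 × cos 51.29° ≈ 0.0112 × 0.6254 = 0.0070042 m.
So the lower-latitude error exceeds the higher by 0.0095393 − 0.0070042 = 0.0025351 m.
That is 0.0025351 m = 0.25351 cm.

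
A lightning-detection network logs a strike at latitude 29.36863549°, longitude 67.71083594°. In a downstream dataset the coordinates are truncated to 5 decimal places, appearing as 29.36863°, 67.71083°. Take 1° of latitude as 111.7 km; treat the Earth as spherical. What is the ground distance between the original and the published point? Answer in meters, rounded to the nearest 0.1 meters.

The latitude changed by +0.00000549° and the longitude by +0.00000594°.
North–south shift: 0.00000549 × 111700 = 0.613233 m.
E–W at 29.3686°: 0.00000594° × 111700 × cos 29.3686° = 0.00000594 × 111700 × 0.8715 ≈ 0.578227 m.
Distance: √(0.613233² + 0.578227²) ≈ 0.842853 m.

0.8 meters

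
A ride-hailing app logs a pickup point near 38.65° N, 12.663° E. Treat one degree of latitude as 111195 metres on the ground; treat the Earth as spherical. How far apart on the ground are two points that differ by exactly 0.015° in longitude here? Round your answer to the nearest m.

1303 m

One degree of longitude here spans 111195 × cos 38.65° = 111195 × 0.7810 ≈ 86840.6 m; 0.015° of that is 1302.61 m.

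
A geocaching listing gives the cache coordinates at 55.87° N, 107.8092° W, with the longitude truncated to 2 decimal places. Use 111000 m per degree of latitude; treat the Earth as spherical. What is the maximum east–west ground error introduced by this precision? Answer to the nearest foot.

Truncating at 2 decimal places can drop up to a full unit in the last place, so the longitude may be off by as much as 0.01°.
Parallels shrink by cos φ, so at 55.87° a degree of longitude is 111000 × 0.5611 ≈ 62279 m.
Maximum E–W displacement: 0.01 × 62279 = 622.79 m.
Converting: 622.79 m × 3.2808 ft/m ≈ 2043.3 ft.

2043 feet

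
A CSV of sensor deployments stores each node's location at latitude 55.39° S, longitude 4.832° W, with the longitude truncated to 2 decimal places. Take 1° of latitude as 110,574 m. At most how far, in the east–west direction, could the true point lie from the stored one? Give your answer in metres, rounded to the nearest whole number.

Truncating at 2 decimal places can drop up to a full unit in the last place, so the longitude may be off by as much as 0.01°.
At latitude 55.39° a degree of longitude spans 110574 m × cos 55.39° = 110574 × 0.5680 ≈ 62804.6 m.
So at most 0.01° × 62804.6 ≈ 628.046 m east–west.

628 metres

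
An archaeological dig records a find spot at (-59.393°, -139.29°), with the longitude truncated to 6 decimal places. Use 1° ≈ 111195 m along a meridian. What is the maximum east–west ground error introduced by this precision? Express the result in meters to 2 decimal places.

0.06 meters

Truncating at 6 decimal places can drop up to a full unit in the last place, so the longitude may be off by as much as 1e-06°.
Parallels shrink by cos φ, so at 59.393° a degree of longitude is 111195 × 0.5091 ≈ 56614.6 m.
Maximum E–W displacement: 1e-06 × 56614.6 = 0.0566146 m.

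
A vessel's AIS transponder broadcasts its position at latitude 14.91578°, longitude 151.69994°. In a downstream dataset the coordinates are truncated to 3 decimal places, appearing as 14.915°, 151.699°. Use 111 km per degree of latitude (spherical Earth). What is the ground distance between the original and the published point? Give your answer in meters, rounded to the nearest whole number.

133 meters

Δlat = 14.91578 − 14.915 = +0.00078°; Δlon = 151.69994 − 151.699 = +0.00094°.
North–south shift: 0.00078 × 111000 = 86.58 m.
East–west at this latitude: 0.00094° × 111000 × cos 14.915° ≈ 0.00094 × 107260 = 100.825 m.
Hypotenuse of the two orthogonal shifts: √(86.58² + 100.825²) = 132.897 m.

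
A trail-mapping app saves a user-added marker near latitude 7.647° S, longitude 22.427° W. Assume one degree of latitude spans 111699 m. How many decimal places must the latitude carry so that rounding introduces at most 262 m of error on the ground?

3

One degree of latitude covers 111699 m.
Rounding to N decimal places gives at most 0.5 × 10⁻ᴺ degrees of error, i.e. 0.5 × 10⁻ᴺ × 111699 m.
Setting 55849.5 × 10⁻ᴺ ≤ 262 gives 10ᴺ ≥ 213.2, i.e. N ≥ 2.33.
N = 2 would give 558 m (too coarse); N = 3 gives 55.8 m ≤ 262 m.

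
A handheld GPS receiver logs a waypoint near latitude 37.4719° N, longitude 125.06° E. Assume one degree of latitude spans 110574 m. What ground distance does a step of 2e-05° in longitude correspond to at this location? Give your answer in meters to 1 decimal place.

1.8 meters

At 37.4719° a degree of longitude is 110574 × cos 37.4719° ≈ 87757.3 m, so 2e-05° corresponds to 1.75515 m.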